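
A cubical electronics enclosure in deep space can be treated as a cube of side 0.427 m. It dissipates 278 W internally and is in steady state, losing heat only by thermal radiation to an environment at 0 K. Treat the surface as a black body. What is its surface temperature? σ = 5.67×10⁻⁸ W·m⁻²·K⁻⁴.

Steady state: internal power = radiated power, P = εσA T⁴.
Radiating area A = 6L² = 1.094 m².
T⁴ = P/(εσA) = 278/(1.0·5.67×10⁻⁸·1.094) = 4.482×10⁹ K⁴.
T = (4.482×10⁹)^(1/4).

T ≈ 259 K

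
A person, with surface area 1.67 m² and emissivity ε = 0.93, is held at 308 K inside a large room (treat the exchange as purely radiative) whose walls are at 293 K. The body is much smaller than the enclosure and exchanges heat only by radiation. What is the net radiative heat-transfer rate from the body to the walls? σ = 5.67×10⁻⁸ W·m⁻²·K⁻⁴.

For a small grey body in a large enclosure: P_net = εσA(T_body⁴ − T_wall⁴).
A = 1.67 m²; T_body⁴ − T_wall⁴ = 8.999×10⁹ − 7.370×10⁹ = 1.629×10⁹ K⁴.
|P_net| = 0.93·5.67×10⁻⁸·1.670·1.629×10⁹.

P_net ≈ 143 W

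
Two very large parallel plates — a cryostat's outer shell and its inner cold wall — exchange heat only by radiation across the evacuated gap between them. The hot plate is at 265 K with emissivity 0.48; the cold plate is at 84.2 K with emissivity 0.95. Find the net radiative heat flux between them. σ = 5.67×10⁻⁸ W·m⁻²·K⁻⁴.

For two infinite grey parallel plates, q = σ(T₁⁴ − T₂⁴)/(1/ε₁ + 1/ε₂ − 1).
T₁⁴ − T₂⁴ = 4.932×10⁹ − 5.026×10⁷ = 4.881×10⁹ K⁴.
1/ε₁ + 1/ε₂ − 1 = 2.083 + 1.053 − 1 = 2.136.
q = 5.67×10⁻⁸ × 4.881×10⁹ / 2.136.

q ≈ 130 W/m²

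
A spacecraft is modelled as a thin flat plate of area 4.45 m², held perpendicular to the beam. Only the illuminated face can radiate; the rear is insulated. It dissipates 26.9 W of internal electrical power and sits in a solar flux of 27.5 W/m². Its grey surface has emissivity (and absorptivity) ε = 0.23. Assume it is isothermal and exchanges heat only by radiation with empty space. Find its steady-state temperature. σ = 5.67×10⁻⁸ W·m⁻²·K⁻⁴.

At steady state, absorbed solar power + internal power = radiated power.
Absorbed: α·S·A_cross = 0.23·27.5·4.450 = 28.15 W (cross-section A).
Total input = 28.15 + 26.9 = 55.05 W.
Radiated: εσ·A_surf·T⁴ with A_surf = A = 4.450 m².
T⁴ = 55.05/(0.23·5.67×10⁻⁸·4.450) = 9.485×10⁸ K⁴.

T ≈ 175 K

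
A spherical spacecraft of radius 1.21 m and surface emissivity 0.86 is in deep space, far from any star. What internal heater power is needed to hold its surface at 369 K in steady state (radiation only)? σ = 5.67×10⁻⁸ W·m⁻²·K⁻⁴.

P = εσ·4πr²·T⁴.
4πr² = 18.40 m²; T⁴ = 1.854×10¹⁰ K⁴.
P = 0.86·5.67×10⁻⁸·18.40·1.854×10¹⁰.

P ≈ 16600 W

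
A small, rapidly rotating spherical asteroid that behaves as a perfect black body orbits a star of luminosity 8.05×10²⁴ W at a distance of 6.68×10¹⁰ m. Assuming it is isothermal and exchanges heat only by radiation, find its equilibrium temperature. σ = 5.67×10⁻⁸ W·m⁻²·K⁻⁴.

T ≈ 159 K

First find the stellar flux at distance d: S = L/(4πd²) = 8.05×10²⁴/(4π·(6.68×10¹⁰)²) = 143.6 W/m².
For an isothermal sphere, absorbed (1−a)S·πr² = emitted σ·4πr²·T⁴, so T⁴ = (1−a)S/(4σ).
T⁴ = 1.00·143.6/(4·5.67×10⁻⁸) = 6.330×10⁸ K⁴.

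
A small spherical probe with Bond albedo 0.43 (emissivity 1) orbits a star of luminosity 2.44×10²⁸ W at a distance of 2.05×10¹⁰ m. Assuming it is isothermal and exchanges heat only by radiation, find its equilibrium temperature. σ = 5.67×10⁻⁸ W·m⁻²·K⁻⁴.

T ≈ 1850 K

First find the stellar flux at distance d: S = L/(4πd²) = 2.44×10²⁸/(4π·(2.05×10¹⁰)²) = 4.620×10⁶ W/m².
For an isothermal sphere, absorbed (1−a)S·πr² = emitted σ·4πr²·T⁴, so T⁴ = (1−a)S/(4σ).
T⁴ = 0.570·4.620×10⁶/(4·5.67×10⁻⁸) = 1.161×10¹³ K⁴.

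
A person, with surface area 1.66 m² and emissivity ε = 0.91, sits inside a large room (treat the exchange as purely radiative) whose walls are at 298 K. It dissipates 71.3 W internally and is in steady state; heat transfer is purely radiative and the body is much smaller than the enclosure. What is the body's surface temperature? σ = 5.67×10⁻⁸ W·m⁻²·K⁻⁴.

T ≈ 306 K

For a small grey body in a large enclosure, net radiated power = εσA(T⁴ − T_w⁴).
Steady state: P = εσA(T⁴ − T_w⁴) with A = 1.66 m².
T⁴ = P/(εσA) + T_w⁴ = 71.3/(0.91·5.67×10⁻⁸·1.660) + (298)⁴
    = 8.324×10⁸ + 7.886×10⁹ = 8.719×10⁹ K⁴.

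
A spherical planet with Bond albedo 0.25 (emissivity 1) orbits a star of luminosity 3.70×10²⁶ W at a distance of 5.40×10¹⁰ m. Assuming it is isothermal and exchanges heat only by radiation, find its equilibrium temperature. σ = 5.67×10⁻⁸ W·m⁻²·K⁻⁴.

T ≈ 427 K

First find the stellar flux at distance d: S = L/(4πd²) = 3.70×10²⁶/(4π·(5.40×10¹⁰)²) = 10100 W/m².
For an isothermal sphere, absorbed (1−a)S·πr² = emitted σ·4πr²·T⁴, so T⁴ = (1−a)S/(4σ).
T⁴ = 0.750·10100/(4·5.67×10⁻⁸) = 3.339×10¹⁰ K⁴.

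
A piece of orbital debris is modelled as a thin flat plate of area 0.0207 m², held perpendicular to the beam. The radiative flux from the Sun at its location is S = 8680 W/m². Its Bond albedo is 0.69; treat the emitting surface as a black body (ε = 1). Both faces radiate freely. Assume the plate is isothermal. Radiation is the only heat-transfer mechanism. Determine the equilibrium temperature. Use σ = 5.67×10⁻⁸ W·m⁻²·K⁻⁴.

T ≈ 392 K

At equilibrium, absorbed power = emitted power.
Absorbing cross-section = A = 0.02070 m²; emitting surface = 2A = 0.04140 m² (ratio 2).
(1−a)S·A_cross = εσ·A_surf·T⁴  ⇒  T⁴ = (1−a)S/(2σ).
T⁴ = 0.310·8680/(2·5.67×10⁻⁸) = 2.373×10¹⁰ K⁴.
T = (2.373×10¹⁰)^(1/4).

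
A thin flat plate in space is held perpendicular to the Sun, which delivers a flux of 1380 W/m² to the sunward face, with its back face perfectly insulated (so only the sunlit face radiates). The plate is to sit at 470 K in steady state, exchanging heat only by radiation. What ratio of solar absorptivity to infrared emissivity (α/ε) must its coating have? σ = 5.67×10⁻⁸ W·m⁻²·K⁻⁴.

Balance: αS·A = εσ·1A·T⁴ ⇒ α/ε = σT⁴/S.
α/ε = 5.67×10⁻⁸·(470)⁴/1380 = 5.67×10⁻⁸·4.880×10¹⁰/1380.

α/ε ≈ 2.00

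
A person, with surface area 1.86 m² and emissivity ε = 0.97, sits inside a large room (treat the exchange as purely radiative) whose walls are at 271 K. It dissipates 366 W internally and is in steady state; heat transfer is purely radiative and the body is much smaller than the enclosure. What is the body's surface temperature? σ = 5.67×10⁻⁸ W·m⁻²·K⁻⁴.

T ≈ 308 K

For a small grey body in a large enclosure, net radiated power = εσA(T⁴ − T_w⁴).
Steady state: P = εσA(T⁴ − T_w⁴) with A = 1.86 m².
T⁴ = P/(εσA) + T_w⁴ = 366/(0.97·5.67×10⁻⁸·1.860) + (271)⁴
    = 3.578×10⁹ + 5.394×10⁹ = 8.971×10⁹ K⁴.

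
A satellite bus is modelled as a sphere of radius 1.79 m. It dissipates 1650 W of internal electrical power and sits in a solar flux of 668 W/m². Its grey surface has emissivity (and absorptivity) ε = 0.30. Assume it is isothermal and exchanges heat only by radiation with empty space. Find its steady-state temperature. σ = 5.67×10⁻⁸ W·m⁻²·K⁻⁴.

T ≈ 271 K

At steady state, absorbed solar power + internal power = radiated power.
Absorbed: α·S·A_cross = 0.30·668·10.07 = 2017 W (cross-section πr²).
Total input = 2017 + 1650 = 3667 W.
Radiated: εσ·A_surf·T⁴ with A_surf = 4πr² = 40.26 m².
T⁴ = 3667/(0.30·5.67×10⁻⁸·40.26) = 5.354×10⁹ K⁴.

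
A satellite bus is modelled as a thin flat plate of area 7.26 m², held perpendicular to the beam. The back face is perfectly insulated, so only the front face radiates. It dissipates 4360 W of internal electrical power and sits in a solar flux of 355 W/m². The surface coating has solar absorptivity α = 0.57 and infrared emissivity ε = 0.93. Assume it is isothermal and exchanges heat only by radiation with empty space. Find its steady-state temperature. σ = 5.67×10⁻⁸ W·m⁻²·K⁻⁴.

At steady state, absorbed solar power + internal power = radiated power.
Absorbed: α·S·A_cross = 0.57·355·7.260 = 1469 W (cross-section A).
Total input = 1469 + 4360 = 5829 W.
Radiated: εσ·A_surf·T⁴ with A_surf = A = 7.260 m².
T⁴ = 5829/(0.93·5.67×10⁻⁸·7.260) = 1.523×10¹⁰ K⁴.

T ≈ 351 K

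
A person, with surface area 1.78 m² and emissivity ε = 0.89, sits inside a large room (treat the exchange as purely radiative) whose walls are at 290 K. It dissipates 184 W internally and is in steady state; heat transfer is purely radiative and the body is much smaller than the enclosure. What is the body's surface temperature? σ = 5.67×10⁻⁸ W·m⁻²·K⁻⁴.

T ≈ 309 K

For a small grey body in a large enclosure, net radiated power = εσA(T⁴ − T_w⁴).
Steady state: P = εσA(T⁴ − T_w⁴) with A = 1.78 m².
T⁴ = P/(εσA) + T_w⁴ = 184/(0.89·5.67×10⁻⁸·1.780) + (290)⁴
    = 2.048×10⁹ + 7.073×10⁹ = 9.121×10⁹ K⁴.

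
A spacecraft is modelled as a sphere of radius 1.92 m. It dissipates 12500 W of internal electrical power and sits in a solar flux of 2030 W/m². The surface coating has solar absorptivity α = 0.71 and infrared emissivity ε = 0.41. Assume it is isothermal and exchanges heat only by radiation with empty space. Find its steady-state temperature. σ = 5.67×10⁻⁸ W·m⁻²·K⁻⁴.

T ≈ 406 K

At steady state, absorbed solar power + internal power = radiated power.
Absorbed: α·S·A_cross = 0.71·2030·11.58 = 16690 W (cross-section πr²).
Total input = 16690 + 12500 = 29190 W.
Radiated: εσ·A_surf·T⁴ with A_surf = 4πr² = 46.32 m².
T⁴ = 29190/(0.41·5.67×10⁻⁸·46.32) = 2.711×10¹⁰ K⁴.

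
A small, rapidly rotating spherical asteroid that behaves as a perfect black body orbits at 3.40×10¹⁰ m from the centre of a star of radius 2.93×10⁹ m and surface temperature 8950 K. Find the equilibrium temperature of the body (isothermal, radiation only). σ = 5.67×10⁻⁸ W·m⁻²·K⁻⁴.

T ≈ 1860 K

The star's surface emits σT_*⁴; at distance d the flux is S = σT_*⁴(R_*/d)².
S = 5.67×10⁻⁸·(8950)⁴·(2.93×10⁹/3.40×10¹⁰)² = 2.702×10⁶ W/m².
For an isothermal sphere T⁴ = (1−a)S/(4σ) = 1.191×10¹³ K⁴.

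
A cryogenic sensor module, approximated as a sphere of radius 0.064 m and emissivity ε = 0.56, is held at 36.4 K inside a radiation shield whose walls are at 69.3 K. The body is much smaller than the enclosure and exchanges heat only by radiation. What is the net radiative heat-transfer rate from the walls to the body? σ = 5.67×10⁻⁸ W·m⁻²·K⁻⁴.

P_net ≈ 0.0348 W

For a small grey body in a large enclosure: P_net = εσA(T_body⁴ − T_wall⁴).
A = 4πr² = 0.05147 m²; T_body⁴ − T_wall⁴ = 1.756×10⁶ − 2.306×10⁷ = -2.131×10⁷ K⁴.
|P_net| = 0.56·5.67×10⁻⁸·0.05147·2.131×10⁷.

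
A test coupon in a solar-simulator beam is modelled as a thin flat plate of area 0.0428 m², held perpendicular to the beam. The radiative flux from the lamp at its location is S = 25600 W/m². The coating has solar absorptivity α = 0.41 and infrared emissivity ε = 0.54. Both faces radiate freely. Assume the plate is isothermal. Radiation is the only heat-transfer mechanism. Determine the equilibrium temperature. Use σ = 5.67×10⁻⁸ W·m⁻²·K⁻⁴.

At equilibrium, absorbed power = emitted power.
Absorbing cross-section = A = 0.04280 m²; emitting surface = 2A = 0.08560 m² (ratio 2).
αS·A_cross = εσ·A_surf·T⁴  ⇒  T⁴ = αS/(ε·2σ).
T⁴ = 0.410·25600/(0.54·2·5.67×10⁻⁸) = 1.714×10¹¹ K⁴.
T = (1.714×10¹¹)^(1/4).

T ≈ 643 K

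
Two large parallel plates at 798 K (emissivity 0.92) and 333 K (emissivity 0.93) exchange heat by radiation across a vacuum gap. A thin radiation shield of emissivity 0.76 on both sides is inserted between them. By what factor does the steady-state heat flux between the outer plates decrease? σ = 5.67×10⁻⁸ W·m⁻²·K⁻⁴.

factor ≈ 2.40

Without shield: q₀ = σΔ(T⁴)/(1/ε₁+1/ε₂−1) with denominator 1.162.
With shield the two gaps are in series; the resistances add: (1/ε₁+1/ε_s−1)+(1/ε_s+1/ε₂−1) = 1.403+1.391 = 2.794.
Heat-flux ratio q₀/q = 2.794/1.162.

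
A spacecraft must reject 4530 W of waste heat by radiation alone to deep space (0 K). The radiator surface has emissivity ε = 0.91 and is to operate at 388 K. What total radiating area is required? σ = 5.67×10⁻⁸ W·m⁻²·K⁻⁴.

A ≈ 3.87 m²

P = εσA T⁴ ⇒ A = P/(εσT⁴).
T⁴ = 2.266×10¹⁰ K⁴.
A = 4530/(0.91 × 5.67×10⁻⁸ × 2.266×10¹⁰).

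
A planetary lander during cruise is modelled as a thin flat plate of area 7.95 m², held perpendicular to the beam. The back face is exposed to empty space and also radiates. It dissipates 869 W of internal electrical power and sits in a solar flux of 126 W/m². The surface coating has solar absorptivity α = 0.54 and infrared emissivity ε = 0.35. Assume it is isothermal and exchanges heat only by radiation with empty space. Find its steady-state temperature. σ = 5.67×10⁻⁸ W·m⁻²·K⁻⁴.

T ≈ 259 K

At steady state, absorbed solar power + internal power = radiated power.
Absorbed: α·S·A_cross = 0.54·126·7.950 = 540.9 W (cross-section A).
Total input = 540.9 + 869 = 1410 W.
Radiated: εσ·A_surf·T⁴ with A_surf = 2A = 15.90 m².
T⁴ = 1410/(0.35·5.67×10⁻⁸·15.90) = 4.468×10⁹ K⁴.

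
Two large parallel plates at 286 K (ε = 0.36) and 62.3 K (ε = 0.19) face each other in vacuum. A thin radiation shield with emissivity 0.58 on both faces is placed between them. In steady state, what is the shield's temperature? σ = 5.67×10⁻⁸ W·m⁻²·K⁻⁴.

In steady state the net flux on the hot side equals that on the cold side.
σ(T₁⁴−T_s⁴)/D₁ = σ(T_s⁴−T₂⁴)/D₂, with D₁ = 1/ε₁+1/ε_s−1 = 3.502, D₂ = 1/ε_s+1/ε₂−1 = 5.987.
Solve for T_s⁴: T_s⁴ = (D₂·T₁⁴ + D₁·T₂⁴)/(D₁+D₂) = 4.227×10⁹ K⁴.

T_s ≈ 255 K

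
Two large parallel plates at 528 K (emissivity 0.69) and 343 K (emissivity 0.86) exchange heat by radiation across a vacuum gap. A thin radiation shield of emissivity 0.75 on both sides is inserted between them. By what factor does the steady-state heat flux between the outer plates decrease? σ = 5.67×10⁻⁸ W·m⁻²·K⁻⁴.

Without shield: q₀ = σΔ(T⁴)/(1/ε₁+1/ε₂−1) with denominator 1.612.
With shield the two gaps are in series; the resistances add: (1/ε₁+1/ε_s−1)+(1/ε_s+1/ε₂−1) = 1.783+1.496 = 3.279.
Heat-flux ratio q₀/q = 3.279/1.612.

factor ≈ 2.03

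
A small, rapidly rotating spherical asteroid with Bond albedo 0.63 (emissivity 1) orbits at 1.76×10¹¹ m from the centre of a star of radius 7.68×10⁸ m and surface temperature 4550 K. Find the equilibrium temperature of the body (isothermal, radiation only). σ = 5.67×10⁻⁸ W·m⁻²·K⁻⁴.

The star's surface emits σT_*⁴; at distance d the flux is S = σT_*⁴(R_*/d)².
S = 5.67×10⁻⁸·(4550)⁴·(7.68×10⁸/1.76×10¹¹)² = 462.7 W/m².
For an isothermal sphere T⁴ = (1−a)S/(4σ) = 7.549×10⁸ K⁴.

T ≈ 166 K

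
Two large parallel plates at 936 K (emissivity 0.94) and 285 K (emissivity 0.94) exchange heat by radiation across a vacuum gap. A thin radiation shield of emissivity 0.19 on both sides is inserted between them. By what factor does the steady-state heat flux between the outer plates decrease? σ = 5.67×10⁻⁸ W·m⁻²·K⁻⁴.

Without shield: q₀ = σΔ(T⁴)/(1/ε₁+1/ε₂−1) with denominator 1.128.
With shield the two gaps are in series; the resistances add: (1/ε₁+1/ε_s−1)+(1/ε_s+1/ε₂−1) = 5.327+5.327 = 10.65.
Heat-flux ratio q₀/q = 10.65/1.128.

factor ≈ 9.45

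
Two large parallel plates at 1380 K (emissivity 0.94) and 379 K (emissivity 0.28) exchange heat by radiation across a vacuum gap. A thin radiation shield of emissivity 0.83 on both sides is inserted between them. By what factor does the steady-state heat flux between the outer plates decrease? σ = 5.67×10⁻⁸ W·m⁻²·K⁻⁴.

Without shield: q₀ = σΔ(T⁴)/(1/ε₁+1/ε₂−1) with denominator 3.635.
With shield the two gaps are in series; the resistances add: (1/ε₁+1/ε_s−1)+(1/ε_s+1/ε₂−1) = 1.269+3.776 = 5.045.
Heat-flux ratio q₀/q = 5.045/3.635.

factor ≈ 1.39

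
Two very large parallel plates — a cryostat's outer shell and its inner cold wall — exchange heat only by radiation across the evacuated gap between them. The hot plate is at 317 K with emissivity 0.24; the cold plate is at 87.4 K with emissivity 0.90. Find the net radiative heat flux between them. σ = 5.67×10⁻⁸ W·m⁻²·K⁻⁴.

For two infinite grey parallel plates, q = σ(T₁⁴ − T₂⁴)/(1/ε₁ + 1/ε₂ − 1).
T₁⁴ − T₂⁴ = 1.010×10¹⁰ − 5.835×10⁷ = 1.004×10¹⁰ K⁴.
1/ε₁ + 1/ε₂ − 1 = 4.167 + 1.111 − 1 = 4.278.
q = 5.67×10⁻⁸ × 1.004×10¹⁰ / 4.278.

q ≈ 133 W/m²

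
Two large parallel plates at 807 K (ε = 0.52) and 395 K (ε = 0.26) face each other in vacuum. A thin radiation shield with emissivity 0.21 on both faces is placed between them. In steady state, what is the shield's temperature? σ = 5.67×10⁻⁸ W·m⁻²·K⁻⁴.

In steady state the net flux on the hot side equals that on the cold side.
σ(T₁⁴−T_s⁴)/D₁ = σ(T_s⁴−T₂⁴)/D₂, with D₁ = 1/ε₁+1/ε_s−1 = 5.685, D₂ = 1/ε_s+1/ε₂−1 = 7.608.
Solve for T_s⁴: T_s⁴ = (D₂·T₁⁴ + D₁·T₂⁴)/(D₁+D₂) = 2.532×10¹¹ K⁴.

T_s ≈ 709 K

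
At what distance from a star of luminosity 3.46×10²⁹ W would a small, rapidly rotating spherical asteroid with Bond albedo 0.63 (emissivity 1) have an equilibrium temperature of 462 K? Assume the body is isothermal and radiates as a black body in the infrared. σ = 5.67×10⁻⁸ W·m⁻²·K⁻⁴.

d ≈ 9.93×10¹¹ m

For an isothermal black-emitting sphere, (1−a)S·πr² = σ·4πr²·T⁴ ⇒ S = 4σT⁴/(1−a).
S = 4·5.67×10⁻⁸·(462)⁴/0.370 = 27930 W/m².
Flux falls as S = L/(4πd²), so d = √(L/(4πS)) = √(3.46×10²⁹/(4π·27930)).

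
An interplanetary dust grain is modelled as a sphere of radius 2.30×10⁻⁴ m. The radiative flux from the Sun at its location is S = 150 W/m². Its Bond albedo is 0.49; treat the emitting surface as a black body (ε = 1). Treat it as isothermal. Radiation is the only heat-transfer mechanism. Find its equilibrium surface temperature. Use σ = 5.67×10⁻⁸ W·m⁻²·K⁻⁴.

At equilibrium, absorbed power = emitted power.
Absorbing cross-section = πr² = 1.662×10⁻⁷ m²; emitting surface = 4πr² = 6.648×10⁻⁷ m² (ratio 4).
(1−a)S·A_cross = εσ·A_surf·T⁴  ⇒  T⁴ = (1−a)S/(4σ).
T⁴ = 0.510·150/(4·5.67×10⁻⁸) = 3.373×10⁸ K⁴.
T = (3.373×10⁸)^(1/4).

T ≈ 136 K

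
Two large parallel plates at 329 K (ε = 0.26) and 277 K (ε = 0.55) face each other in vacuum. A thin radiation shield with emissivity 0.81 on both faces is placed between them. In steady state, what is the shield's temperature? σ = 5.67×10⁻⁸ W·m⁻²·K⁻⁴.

T_s ≈ 298 K

In steady state the net flux on the hot side equals that on the cold side.
σ(T₁⁴−T_s⁴)/D₁ = σ(T_s⁴−T₂⁴)/D₂, with D₁ = 1/ε₁+1/ε_s−1 = 4.081, D₂ = 1/ε_s+1/ε₂−1 = 2.053.
Solve for T_s⁴: T_s⁴ = (D₂·T₁⁴ + D₁·T₂⁴)/(D₁+D₂) = 7.838×10⁹ K⁴.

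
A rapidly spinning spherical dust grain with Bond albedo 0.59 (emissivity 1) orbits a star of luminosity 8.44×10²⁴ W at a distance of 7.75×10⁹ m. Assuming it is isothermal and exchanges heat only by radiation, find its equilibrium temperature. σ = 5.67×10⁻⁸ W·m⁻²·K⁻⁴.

T ≈ 377 K

First find the stellar flux at distance d: S = L/(4πd²) = 8.44×10²⁴/(4π·(7.75×10⁹)²) = 11180 W/m².
For an isothermal sphere, absorbed (1−a)S·πr² = emitted σ·4πr²·T⁴, so T⁴ = (1−a)S/(4σ).
T⁴ = 0.410·11180/(4·5.67×10⁻⁸) = 2.021×10¹⁰ K⁴.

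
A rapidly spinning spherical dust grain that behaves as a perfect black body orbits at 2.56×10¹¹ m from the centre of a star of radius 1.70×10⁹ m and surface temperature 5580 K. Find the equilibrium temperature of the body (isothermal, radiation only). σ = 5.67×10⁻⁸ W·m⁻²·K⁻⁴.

T ≈ 322 K

The star's surface emits σT_*⁴; at distance d the flux is S = σT_*⁴(R_*/d)².
S = 5.67×10⁻⁸·(5580)⁴·(1.70×10⁹/2.56×10¹¹)² = 2424 W/m².
For an isothermal sphere T⁴ = (1−a)S/(4σ) = 1.069×10¹⁰ K⁴.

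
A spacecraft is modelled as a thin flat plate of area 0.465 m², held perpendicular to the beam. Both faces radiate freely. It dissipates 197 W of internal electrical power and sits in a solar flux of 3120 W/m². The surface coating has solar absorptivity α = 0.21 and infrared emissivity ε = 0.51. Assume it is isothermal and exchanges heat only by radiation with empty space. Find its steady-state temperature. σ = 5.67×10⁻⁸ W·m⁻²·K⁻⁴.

T ≈ 370 K

At steady state, absorbed solar power + internal power = radiated power.
Absorbed: α·S·A_cross = 0.21·3120·0.4650 = 304.7 W (cross-section A).
Total input = 304.7 + 197 = 501.7 W.
Radiated: εσ·A_surf·T⁴ with A_surf = 2A = 0.9300 m².
T⁴ = 501.7/(0.51·5.67×10⁻⁸·0.9300) = 1.865×10¹⁰ K⁴.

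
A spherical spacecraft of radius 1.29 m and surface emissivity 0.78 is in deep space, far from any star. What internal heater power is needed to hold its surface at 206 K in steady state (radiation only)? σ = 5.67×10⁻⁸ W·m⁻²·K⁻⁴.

P = εσ·4πr²·T⁴.
4πr² = 20.91 m²; T⁴ = 1.801×10⁹ K⁴.
P = 0.78·5.67×10⁻⁸·20.91·1.801×10⁹.

P ≈ 1670 W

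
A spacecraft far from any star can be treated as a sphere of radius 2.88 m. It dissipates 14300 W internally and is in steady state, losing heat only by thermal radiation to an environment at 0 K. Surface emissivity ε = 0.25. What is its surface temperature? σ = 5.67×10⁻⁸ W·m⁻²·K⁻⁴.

Steady state: internal power = radiated power, P = εσA T⁴.
Radiating area A = 4πr² = 104.2 m².
T⁴ = P/(εσA) = 14300/(0.25·5.67×10⁻⁸·104.2) = 9.679×10⁹ K⁴.
T = (9.679×10⁹)^(1/4).

T ≈ 314 K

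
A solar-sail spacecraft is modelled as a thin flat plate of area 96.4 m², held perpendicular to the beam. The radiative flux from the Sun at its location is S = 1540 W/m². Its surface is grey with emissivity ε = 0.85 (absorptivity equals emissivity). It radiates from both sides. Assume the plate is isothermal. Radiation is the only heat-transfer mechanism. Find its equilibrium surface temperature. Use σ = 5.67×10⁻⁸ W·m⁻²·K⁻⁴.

At equilibrium, absorbed power = emitted power.
Absorbing cross-section = A = 96.40 m²; emitting surface = 2A = 192.8 m² (ratio 2).
εS·A_cross = εσ·A_surf·T⁴  ⇒  T⁴ = S/(2σ)   (ε cancels).
T⁴ = 1540/(2·5.67×10⁻⁸) = 1.358×10¹⁰ K⁴.
T = (1.358×10¹⁰)^(1/4).

T ≈ 341 K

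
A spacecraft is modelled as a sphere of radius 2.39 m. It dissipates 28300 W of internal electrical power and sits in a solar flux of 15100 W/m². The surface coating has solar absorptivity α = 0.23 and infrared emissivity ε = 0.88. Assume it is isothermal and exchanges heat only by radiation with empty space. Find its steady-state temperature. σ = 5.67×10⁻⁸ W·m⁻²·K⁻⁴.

At steady state, absorbed solar power + internal power = radiated power.
Absorbed: α·S·A_cross = 0.23·15100·17.95 = 62320 W (cross-section πr²).
Total input = 62320 + 28300 = 90620 W.
Radiated: εσ·A_surf·T⁴ with A_surf = 4πr² = 71.78 m².
T⁴ = 90620/(0.88·5.67×10⁻⁸·71.78) = 2.530×10¹⁰ K⁴.

T ≈ 399 K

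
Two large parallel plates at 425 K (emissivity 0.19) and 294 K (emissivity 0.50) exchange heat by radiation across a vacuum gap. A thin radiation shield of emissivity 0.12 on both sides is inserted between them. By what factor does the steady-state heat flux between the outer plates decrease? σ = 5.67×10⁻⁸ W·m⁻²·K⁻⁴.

Without shield: q₀ = σΔ(T⁴)/(1/ε₁+1/ε₂−1) with denominator 6.263.
With shield the two gaps are in series; the resistances add: (1/ε₁+1/ε_s−1)+(1/ε_s+1/ε₂−1) = 12.60+9.333 = 21.93.
Heat-flux ratio q₀/q = 21.93/6.263.

factor ≈ 3.50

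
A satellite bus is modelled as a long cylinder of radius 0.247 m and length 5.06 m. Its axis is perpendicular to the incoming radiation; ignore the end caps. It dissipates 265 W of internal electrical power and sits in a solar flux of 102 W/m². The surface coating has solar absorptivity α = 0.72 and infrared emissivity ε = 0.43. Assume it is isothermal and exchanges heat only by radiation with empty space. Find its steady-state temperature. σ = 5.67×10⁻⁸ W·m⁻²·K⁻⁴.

At steady state, absorbed solar power + internal power = radiated power.
Absorbed: α·S·A_cross = 0.72·102·2.500 = 183.6 W (cross-section 2rL).
Total input = 183.6 + 265 = 448.6 W.
Radiated: εσ·A_surf·T⁴ with A_surf = 2πrL = 7.853 m².
T⁴ = 448.6/(0.43·5.67×10⁻⁸·7.853) = 2.343×10⁹ K⁴.

T ≈ 220 K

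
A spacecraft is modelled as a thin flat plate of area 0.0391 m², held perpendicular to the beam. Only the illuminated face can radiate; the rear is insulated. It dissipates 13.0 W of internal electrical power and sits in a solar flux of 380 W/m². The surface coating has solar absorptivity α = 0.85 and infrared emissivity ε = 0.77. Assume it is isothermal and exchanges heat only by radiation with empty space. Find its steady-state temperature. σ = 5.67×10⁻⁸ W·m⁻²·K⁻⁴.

At steady state, absorbed solar power + internal power = radiated power.
Absorbed: α·S·A_cross = 0.85·380·0.03910 = 12.63 W (cross-section A).
Total input = 12.63 + 13.0 = 25.63 W.
Radiated: εσ·A_surf·T⁴ with A_surf = A = 0.03910 m².
T⁴ = 25.63/(0.77·5.67×10⁻⁸·0.03910) = 1.501×10¹⁰ K⁴.

T ≈ 350 K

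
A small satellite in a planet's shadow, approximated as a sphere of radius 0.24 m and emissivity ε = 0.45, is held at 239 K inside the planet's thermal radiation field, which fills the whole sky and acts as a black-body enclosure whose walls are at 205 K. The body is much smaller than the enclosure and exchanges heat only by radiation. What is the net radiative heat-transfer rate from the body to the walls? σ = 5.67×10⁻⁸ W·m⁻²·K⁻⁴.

P_net ≈ 27.6 W

For a small grey body in a large enclosure: P_net = εσA(T_body⁴ − T_wall⁴).
A = 4πr² = 0.7238 m²; T_body⁴ − T_wall⁴ = 3.263×10⁹ − 1.766×10⁹ = 1.497×10⁹ K⁴.
|P_net| = 0.45·5.67×10⁻⁸·0.7238·1.497×10⁹.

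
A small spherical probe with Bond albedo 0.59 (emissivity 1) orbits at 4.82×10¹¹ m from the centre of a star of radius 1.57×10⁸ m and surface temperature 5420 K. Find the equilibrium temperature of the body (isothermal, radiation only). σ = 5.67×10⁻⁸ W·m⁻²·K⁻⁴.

T ≈ 55.3 K

The star's surface emits σT_*⁴; at distance d the flux is S = σT_*⁴(R_*/d)².
S = 5.67×10⁻⁸·(5420)⁴·(1.57×10⁸/4.82×10¹¹)² = 5.191 W/m².
For an isothermal sphere T⁴ = (1−a)S/(4σ) = 9.385×10⁶ K⁴.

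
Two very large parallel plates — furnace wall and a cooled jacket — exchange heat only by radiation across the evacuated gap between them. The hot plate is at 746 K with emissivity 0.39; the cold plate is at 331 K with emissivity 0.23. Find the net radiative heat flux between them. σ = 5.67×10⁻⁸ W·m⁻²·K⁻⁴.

For two infinite grey parallel plates, q = σ(T₁⁴ − T₂⁴)/(1/ε₁ + 1/ε₂ − 1).
T₁⁴ − T₂⁴ = 3.097×10¹¹ − 1.200×10¹⁰ = 2.977×10¹¹ K⁴.
1/ε₁ + 1/ε₂ − 1 = 2.564 + 4.348 − 1 = 5.912.
q = 5.67×10⁻⁸ × 2.977×10¹¹ / 5.912.

q ≈ 2860 W/m²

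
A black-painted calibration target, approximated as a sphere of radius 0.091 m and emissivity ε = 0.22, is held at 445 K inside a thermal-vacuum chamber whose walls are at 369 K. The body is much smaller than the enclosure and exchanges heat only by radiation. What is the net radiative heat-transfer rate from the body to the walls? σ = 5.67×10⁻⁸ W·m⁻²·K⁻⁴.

P_net ≈ 26.8 W

For a small grey body in a large enclosure: P_net = εσA(T_body⁴ − T_wall⁴).
A = 4πr² = 0.1041 m²; T_body⁴ − T_wall⁴ = 3.921×10¹⁰ − 1.854×10¹⁰ = 2.067×10¹⁰ K⁴.
|P_net| = 0.22·5.67×10⁻⁸·0.1041·2.067×10¹⁰.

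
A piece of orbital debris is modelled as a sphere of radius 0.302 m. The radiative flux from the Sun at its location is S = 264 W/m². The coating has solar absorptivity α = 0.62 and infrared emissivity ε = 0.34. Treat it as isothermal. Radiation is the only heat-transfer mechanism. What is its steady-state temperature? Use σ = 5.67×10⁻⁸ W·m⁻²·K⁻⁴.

T ≈ 215 K

At equilibrium, absorbed power = emitted power.
Absorbing cross-section = πr² = 0.2865 m²; emitting surface = 4πr² = 1.146 m² (ratio 4).
αS·A_cross = εσ·A_surf·T⁴  ⇒  T⁴ = αS/(ε·4σ).
T⁴ = 0.620·264/(0.34·4·5.67×10⁻⁸) = 2.123×10⁹ K⁴.
T = (2.123×10⁹)^(1/4).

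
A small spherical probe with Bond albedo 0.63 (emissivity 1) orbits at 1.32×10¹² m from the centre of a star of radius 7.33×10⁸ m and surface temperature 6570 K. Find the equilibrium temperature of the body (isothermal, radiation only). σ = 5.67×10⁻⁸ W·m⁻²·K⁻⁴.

The star's surface emits σT_*⁴; at distance d the flux is S = σT_*⁴(R_*/d)².
S = 5.67×10⁻⁸·(6570)⁴·(7.33×10⁸/1.32×10¹²)² = 32.58 W/m².
For an isothermal sphere T⁴ = (1−a)S/(4σ) = 5.315×10⁷ K⁴.

T ≈ 85.4 K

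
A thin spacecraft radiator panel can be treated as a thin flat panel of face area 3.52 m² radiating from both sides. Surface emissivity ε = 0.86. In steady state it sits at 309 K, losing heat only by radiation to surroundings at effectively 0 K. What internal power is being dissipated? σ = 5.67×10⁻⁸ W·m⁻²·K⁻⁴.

P ≈ 3130 W

Steady state: P = εσA T⁴.
A = 2·3.52 = 7.040 m²; T⁴ = (309)⁴ = 9.117×10⁹ K⁴.
P = 0.86 × 5.67×10⁻⁸ × 7.040 × 9.117×10⁹.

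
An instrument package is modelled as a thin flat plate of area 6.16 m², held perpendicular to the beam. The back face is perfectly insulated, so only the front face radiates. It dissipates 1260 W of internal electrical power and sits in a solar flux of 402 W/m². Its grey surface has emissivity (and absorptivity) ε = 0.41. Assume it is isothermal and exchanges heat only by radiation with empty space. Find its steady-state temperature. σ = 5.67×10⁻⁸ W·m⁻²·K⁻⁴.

At steady state, absorbed solar power + internal power = radiated power.
Absorbed: α·S·A_cross = 0.41·402·6.160 = 1015 W (cross-section A).
Total input = 1015 + 1260 = 2275 W.
Radiated: εσ·A_surf·T⁴ with A_surf = A = 6.160 m².
T⁴ = 2275/(0.41·5.67×10⁻⁸·6.160) = 1.589×10¹⁰ K⁴.

T ≈ 355 K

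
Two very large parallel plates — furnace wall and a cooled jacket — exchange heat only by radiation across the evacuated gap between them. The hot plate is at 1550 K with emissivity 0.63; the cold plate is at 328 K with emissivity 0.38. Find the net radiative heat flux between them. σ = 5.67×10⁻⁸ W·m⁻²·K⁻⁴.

q ≈ 1.01×10⁵ W/m²

For two infinite grey parallel plates, q = σ(T₁⁴ − T₂⁴)/(1/ε₁ + 1/ε₂ − 1).
T₁⁴ − T₂⁴ = 5.772×10¹² − 1.157×10¹⁰ = 5.760×10¹² K⁴.
1/ε₁ + 1/ε₂ − 1 = 1.587 + 2.632 − 1 = 3.219.
q = 5.67×10⁻⁸ × 5.760×10¹² / 3.219.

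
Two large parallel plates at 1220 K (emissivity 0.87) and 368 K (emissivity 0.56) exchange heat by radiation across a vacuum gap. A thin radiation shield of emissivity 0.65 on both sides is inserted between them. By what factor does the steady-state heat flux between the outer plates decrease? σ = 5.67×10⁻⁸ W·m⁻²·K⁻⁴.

factor ≈ 2.07

Without shield: q₀ = σΔ(T⁴)/(1/ε₁+1/ε₂−1) with denominator 1.935.
With shield the two gaps are in series; the resistances add: (1/ε₁+1/ε_s−1)+(1/ε_s+1/ε₂−1) = 1.688+2.324 = 4.012.
Heat-flux ratio q₀/q = 4.012/1.935.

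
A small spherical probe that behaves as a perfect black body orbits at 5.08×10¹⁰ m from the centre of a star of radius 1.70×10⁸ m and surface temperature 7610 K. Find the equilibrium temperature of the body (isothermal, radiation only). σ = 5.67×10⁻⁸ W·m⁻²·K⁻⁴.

The star's surface emits σT_*⁴; at distance d the flux is S = σT_*⁴(R_*/d)².
S = 5.67×10⁻⁸·(7610)⁴·(1.70×10⁸/5.08×10¹⁰)² = 2130 W/m².
For an isothermal sphere T⁴ = (1−a)S/(4σ) = 9.390×10⁹ K⁴.

T ≈ 311 K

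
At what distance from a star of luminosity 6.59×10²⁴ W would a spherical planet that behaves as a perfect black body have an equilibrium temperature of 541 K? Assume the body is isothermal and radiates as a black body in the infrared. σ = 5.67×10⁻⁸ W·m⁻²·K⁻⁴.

For an isothermal black-emitting sphere, (1−a)S·πr² = σ·4πr²·T⁴ ⇒ S = 4σT⁴/(1−a).
S = 4·5.67×10⁻⁸·(541)⁴/1.00 = 19430 W/m².
Flux falls as S = L/(4πd²), so d = √(L/(4πS)) = √(6.59×10²⁴/(4π·19430)).

d ≈ 5.20×10⁹ m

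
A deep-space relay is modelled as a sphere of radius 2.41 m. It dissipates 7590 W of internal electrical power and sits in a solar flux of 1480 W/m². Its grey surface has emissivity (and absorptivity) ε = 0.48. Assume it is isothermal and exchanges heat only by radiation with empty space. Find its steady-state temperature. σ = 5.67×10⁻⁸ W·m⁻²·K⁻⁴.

T ≈ 319 K

At steady state, absorbed solar power + internal power = radiated power.
Absorbed: α·S·A_cross = 0.48·1480·18.25 = 12960 W (cross-section πr²).
Total input = 12960 + 7590 = 20550 W.
Radiated: εσ·A_surf·T⁴ with A_surf = 4πr² = 72.99 m².
T⁴ = 20550/(0.48·5.67×10⁻⁸·72.99) = 1.035×10¹⁰ K⁴.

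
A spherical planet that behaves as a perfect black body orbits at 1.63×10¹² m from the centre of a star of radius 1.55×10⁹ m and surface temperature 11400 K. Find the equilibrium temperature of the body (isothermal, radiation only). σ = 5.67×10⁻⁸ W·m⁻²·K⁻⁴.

T ≈ 249 K

The star's surface emits σT_*⁴; at distance d the flux is S = σT_*⁴(R_*/d)².
S = 5.67×10⁻⁸·(11400)⁴·(1.55×10⁹/1.63×10¹²)² = 865.9 W/m².
For an isothermal sphere T⁴ = (1−a)S/(4σ) = 3.818×10⁹ K⁴.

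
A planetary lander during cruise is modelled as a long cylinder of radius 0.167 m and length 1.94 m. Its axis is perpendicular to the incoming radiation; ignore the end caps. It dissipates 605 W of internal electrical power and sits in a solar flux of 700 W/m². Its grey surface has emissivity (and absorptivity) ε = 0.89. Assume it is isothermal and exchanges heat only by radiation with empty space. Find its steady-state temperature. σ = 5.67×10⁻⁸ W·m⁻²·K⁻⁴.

T ≈ 315 K

At steady state, absorbed solar power + internal power = radiated power.
Absorbed: α·S·A_cross = 0.89·700·0.6480 = 403.7 W (cross-section 2rL).
Total input = 403.7 + 605 = 1009 W.
Radiated: εσ·A_surf·T⁴ with A_surf = 2πrL = 2.036 m².
T⁴ = 1009/(0.89·5.67×10⁻⁸·2.036) = 9.819×10⁹ K⁴.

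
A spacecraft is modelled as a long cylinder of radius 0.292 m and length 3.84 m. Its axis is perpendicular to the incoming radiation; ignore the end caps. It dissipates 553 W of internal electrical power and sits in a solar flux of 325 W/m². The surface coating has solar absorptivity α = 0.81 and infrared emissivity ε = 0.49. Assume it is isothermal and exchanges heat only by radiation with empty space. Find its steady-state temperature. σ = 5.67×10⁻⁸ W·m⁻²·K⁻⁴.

At steady state, absorbed solar power + internal power = radiated power.
Absorbed: α·S·A_cross = 0.81·325·2.243 = 590.4 W (cross-section 2rL).
Total input = 590.4 + 553 = 1143 W.
Radiated: εσ·A_surf·T⁴ with A_surf = 2πrL = 7.045 m².
T⁴ = 1143/(0.49·5.67×10⁻⁸·7.045) = 5.841×10⁹ K⁴.

T ≈ 276 K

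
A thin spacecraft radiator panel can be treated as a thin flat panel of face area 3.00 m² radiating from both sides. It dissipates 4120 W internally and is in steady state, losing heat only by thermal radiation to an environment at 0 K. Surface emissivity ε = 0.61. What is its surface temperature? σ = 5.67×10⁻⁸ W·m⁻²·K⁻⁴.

T ≈ 375 K

Steady state: internal power = radiated power, P = εσA T⁴.
Radiating area A = 2·3.00 = 6.000 m².
T⁴ = P/(εσA) = 4120/(0.61·5.67×10⁻⁸·6.000) = 1.985×10¹⁰ K⁴.
T = (1.985×10¹⁰)^(1/4).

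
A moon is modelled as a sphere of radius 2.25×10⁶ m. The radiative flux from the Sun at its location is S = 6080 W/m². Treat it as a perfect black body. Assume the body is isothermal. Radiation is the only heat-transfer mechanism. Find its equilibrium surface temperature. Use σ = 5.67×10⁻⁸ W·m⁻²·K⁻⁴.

T ≈ 405 K

At equilibrium, absorbed power = emitted power.
Absorbing cross-section = πr² = 1.590×10¹³ m²; emitting surface = 4πr² = 6.362×10¹³ m² (ratio 4).
S·A_cross = εσ·A_surf·T⁴  ⇒  T⁴ = S/(4σ).
T⁴ = 1.00·6080/(4·5.67×10⁻⁸) = 2.681×10¹⁰ K⁴.
T = (2.681×10¹⁰)^(1/4).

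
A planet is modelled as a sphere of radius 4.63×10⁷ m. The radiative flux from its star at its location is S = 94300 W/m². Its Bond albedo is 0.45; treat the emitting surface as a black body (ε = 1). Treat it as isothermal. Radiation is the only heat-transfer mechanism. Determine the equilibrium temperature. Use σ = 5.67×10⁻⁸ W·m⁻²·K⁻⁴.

At equilibrium, absorbed power = emitted power.
Absorbing cross-section = πr² = 6.735×10¹⁵ m²; emitting surface = 4πr² = 2.694×10¹⁶ m² (ratio 4).
(1−a)S·A_cross = εσ·A_surf·T⁴  ⇒  T⁴ = (1−a)S/(4σ).
T⁴ = 0.550·94300/(4·5.67×10⁻⁸) = 2.287×10¹¹ K⁴.
T = (2.287×10¹¹)^(1/4).

T ≈ 692 K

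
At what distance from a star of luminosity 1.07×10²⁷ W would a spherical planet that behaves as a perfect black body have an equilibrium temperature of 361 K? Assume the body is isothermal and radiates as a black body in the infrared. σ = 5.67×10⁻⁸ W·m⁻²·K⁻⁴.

For an isothermal black-emitting sphere, (1−a)S·πr² = σ·4πr²·T⁴ ⇒ S = 4σT⁴/(1−a).
S = 4·5.67×10⁻⁸·(361)⁴/1.00 = 3852 W/m².
Flux falls as S = L/(4πd²), so d = √(L/(4πS)) = √(1.07×10²⁷/(4π·3852)).

d ≈ 1.49×10¹¹ m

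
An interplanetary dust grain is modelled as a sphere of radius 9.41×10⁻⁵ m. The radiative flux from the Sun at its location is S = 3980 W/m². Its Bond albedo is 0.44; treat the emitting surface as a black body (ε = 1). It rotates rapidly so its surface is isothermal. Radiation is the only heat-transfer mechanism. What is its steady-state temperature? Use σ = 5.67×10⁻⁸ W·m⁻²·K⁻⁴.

T ≈ 315 K

At equilibrium, absorbed power = emitted power.
Absorbing cross-section = πr² = 2.782×10⁻⁸ m²; emitting surface = 4πr² = 1.113×10⁻⁷ m² (ratio 4).
(1−a)S·A_cross = εσ·A_surf·T⁴  ⇒  T⁴ = (1−a)S/(4σ).
T⁴ = 0.560·3980/(4·5.67×10⁻⁸) = 9.827×10⁹ K⁴.
T = (9.827×10⁹)^(1/4).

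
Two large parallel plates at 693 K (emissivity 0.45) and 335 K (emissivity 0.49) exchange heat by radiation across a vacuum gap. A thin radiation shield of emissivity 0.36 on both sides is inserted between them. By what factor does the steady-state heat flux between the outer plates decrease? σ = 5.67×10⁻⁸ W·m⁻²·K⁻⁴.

factor ≈ 2.40

Without shield: q₀ = σΔ(T⁴)/(1/ε₁+1/ε₂−1) with denominator 3.263.
With shield the two gaps are in series; the resistances add: (1/ε₁+1/ε_s−1)+(1/ε_s+1/ε₂−1) = 4.000+3.819 = 7.819.
Heat-flux ratio q₀/q = 7.819/3.263.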